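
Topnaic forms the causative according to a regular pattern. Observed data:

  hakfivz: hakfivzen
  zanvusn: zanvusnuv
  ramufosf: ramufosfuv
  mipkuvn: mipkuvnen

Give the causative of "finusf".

mipkuvn and zanvusn both end in -n yet inflect differently (mipkuvnen, zanvusnuv), so the final letter is not what conditions the rule; the second-to-last letter is.
"finusf" has second-to-last letter 's'. The stems whose second-to-last letter is 's' (ramufosf → ramufosfuv, zanvusn → zanvusnuv) add -uv.
The other pattern: stems whose second-to-last letter is 'v' add -en.
So finusf → finusfuv.

finusfuv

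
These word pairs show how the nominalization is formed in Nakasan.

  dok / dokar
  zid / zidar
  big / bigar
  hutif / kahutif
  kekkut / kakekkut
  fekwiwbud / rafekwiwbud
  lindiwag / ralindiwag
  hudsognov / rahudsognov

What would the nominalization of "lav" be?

lavar

"lav" has 1 vowel. The stems with 1 vowel (dok → dokar, zid → zidar, big → bigar) add -ar.
The other patterns: stems with 2 vowels add the prefix ka-; stems with 3 vowels add the prefix ra-.
So lav → lavar.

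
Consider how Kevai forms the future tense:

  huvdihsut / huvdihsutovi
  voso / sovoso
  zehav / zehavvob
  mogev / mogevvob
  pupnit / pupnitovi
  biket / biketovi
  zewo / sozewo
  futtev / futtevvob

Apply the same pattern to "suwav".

suwavvob

biket and futtev both have last vowel 'e' yet inflect differently (biketovi, futtevvob), so the last vowel is not what conditions the rule; the final letter is.
"suwav" ends in -v. The stems ending in -v (futtev → futtevvob, mogev → mogevvob, zehav → zehavvob) double the final consonant and add -ob.
The other patterns: stems ending in -t add -ovi; stems ending in -o add the prefix so-.
So suwav → suwavvob.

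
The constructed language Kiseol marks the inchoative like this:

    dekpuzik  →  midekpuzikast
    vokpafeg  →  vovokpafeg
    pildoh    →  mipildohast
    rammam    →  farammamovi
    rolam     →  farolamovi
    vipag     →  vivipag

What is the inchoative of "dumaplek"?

"dumaplek" ends in -k. The one such stem in the data (dekpuzik → midekpuzikast) adds mi- … -ast around the stem, so the same rule applies.
So dumaplek → midumaplekast.

midumaplekast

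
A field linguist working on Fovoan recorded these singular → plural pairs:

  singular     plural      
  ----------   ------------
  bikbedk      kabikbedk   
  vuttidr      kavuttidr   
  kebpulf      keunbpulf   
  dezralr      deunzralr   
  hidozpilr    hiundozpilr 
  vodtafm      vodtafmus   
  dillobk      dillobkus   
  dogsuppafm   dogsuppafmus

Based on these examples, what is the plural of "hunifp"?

hunifpus

vuttidr and dezralr both end in -r yet inflect differently (kavuttidr, deunzralr), so the final letter is not what conditions the rule; the second-to-last letter is.
"hunifp" has second-to-last letter 'f'. The stems whose second-to-last letter is 'f' (vodtafm → vodtafmus, dogsuppafm → dogsuppafmus) add -us.
So hunifp → hunifpus.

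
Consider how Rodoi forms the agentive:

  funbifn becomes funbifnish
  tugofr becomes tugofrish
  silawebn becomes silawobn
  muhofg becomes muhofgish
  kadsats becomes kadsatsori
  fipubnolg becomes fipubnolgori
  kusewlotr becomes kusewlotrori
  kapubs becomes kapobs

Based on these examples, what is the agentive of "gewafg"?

gewafgish

funbifn and silawebn both end in -n yet inflect differently (funbifnish, silawobn), so the final letter is not what conditions the rule; the second-to-last letter is.
"gewafg" has second-to-last letter 'f'. The stems whose second-to-last letter is 'f' (muhofg → muhofgish, tugofr → tugofrish, funbifn → funbifnish) add -ish.
So gewafg → gewafgish.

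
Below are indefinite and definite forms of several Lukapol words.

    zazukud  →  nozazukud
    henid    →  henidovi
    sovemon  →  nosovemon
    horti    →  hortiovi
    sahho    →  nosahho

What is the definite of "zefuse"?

henid and zazukud both end in -d yet inflect differently (henidovi, nozazukud), so the final letter is not what conditions the rule; the first letter is.
"zefuse" begins with z-. The one such stem in the data (zazukud → nozazukud) adds the prefix no-, so the same rule applies.
So zefuse → nozefuse.

nozefuse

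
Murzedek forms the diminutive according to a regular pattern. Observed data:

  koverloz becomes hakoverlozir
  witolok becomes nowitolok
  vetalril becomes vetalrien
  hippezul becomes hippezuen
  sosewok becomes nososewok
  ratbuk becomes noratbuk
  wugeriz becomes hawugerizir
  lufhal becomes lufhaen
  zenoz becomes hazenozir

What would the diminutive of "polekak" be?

"polekak" ends in -k. The stems ending in -k (witolok → nowitolok, sosewok → nososewok, ratbuk → noratbuk) add the prefix no-.
The other patterns: stems ending in -l drop the final letter and add -en; stems ending in -z add ha- … -ir around the stem.
So polekak → nopolekak.

nopolekak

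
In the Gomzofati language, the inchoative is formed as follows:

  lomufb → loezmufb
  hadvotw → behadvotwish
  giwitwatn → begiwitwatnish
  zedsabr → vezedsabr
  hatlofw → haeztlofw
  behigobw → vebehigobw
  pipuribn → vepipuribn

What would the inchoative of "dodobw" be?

vedodobw

hadvotw and hatlofw both end in -w yet inflect differently (behadvotwish, haeztlofw), so the final letter is not what conditions the rule; the second-to-last letter is.
"dodobw" has second-to-last letter 'b'. The stems whose second-to-last letter is 'b' (zedsabr → vezedsabr, behigobw → vebehigobw, pipuribn → vepipuribn) add the prefix ve-.
So dodobw → vedodobw.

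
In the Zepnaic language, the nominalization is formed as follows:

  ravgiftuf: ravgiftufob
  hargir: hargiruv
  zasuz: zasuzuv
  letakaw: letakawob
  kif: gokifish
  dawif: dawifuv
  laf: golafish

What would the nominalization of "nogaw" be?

"nogaw" has 2 vowels. The stems with 2 vowels (zasuz → zasuzuv, dawif → dawifuv, hargir → hargiruv) add -uv.
So nogaw → nogawuv.

nogawuv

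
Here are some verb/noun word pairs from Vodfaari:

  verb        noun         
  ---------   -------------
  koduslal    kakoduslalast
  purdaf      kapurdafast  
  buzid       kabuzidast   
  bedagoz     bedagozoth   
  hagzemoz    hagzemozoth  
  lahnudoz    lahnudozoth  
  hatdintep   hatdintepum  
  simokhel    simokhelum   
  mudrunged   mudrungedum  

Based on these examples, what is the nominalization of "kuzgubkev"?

"kuzgubkev" has last vowel 'e'. The stems whose last vowel is 'e' (hatdintep → hatdintepum, simokhel → simokhelum, mudrunged → mudrungedum) add -um.
The other patterns: stems whose last vowel is 'a' or 'i' add ka- … -ast around the stem; stems whose last vowel is 'o' add -oth.
So kuzgubkev → kuzgubkevum.

kuzgubkevum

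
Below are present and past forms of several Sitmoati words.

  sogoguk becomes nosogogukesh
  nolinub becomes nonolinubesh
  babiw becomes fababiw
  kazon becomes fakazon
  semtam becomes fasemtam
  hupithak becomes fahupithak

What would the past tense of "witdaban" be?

fawitdaban

sogoguk and hupithak both end in -k yet inflect differently (nosogogukesh, fahupithak), so the final letter is not what conditions the rule; the last vowel is.
"witdaban" has last vowel 'a'. The stems whose last vowel is 'a' (semtam → fasemtam, hupithak → fahupithak) add the prefix fa-.
The other pattern: stems whose last vowel is 'u' add no- … -esh around the stem.
So witdaban → fawitdaban.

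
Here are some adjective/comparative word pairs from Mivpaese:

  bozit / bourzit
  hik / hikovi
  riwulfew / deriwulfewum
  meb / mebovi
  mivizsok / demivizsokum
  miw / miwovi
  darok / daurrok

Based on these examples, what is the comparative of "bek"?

bekovi

hik and darok both end in -k yet inflect differently (hikovi, daurrok), so the final letter is not what conditions the rule; the number of vowels is.
"bek" has 1 vowel. The stems with 1 vowel (hik → hikovi, meb → mebovi, miw → miwovi) add -ovi.
The other patterns: stems with 2 vowels insert -ur- after the first vowel; stems with 3 vowels add de- … -um around the stem.
So bek → bekovi.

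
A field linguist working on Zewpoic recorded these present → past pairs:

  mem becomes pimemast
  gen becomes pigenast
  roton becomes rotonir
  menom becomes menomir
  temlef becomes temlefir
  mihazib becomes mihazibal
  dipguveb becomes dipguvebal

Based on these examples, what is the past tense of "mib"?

pimibast

gen and roton both end in -n yet inflect differently (pigenast, rotonir), so the final letter is not what conditions the rule; the number of vowels is.
"mib" has 1 vowel. The stems with 1 vowel (mem → pimemast, gen → pigenast) add pi- … -ast around the stem.
The other patterns: stems with 2 vowels add -ir; stems with 3 vowels add -al.
So mib → pimibast.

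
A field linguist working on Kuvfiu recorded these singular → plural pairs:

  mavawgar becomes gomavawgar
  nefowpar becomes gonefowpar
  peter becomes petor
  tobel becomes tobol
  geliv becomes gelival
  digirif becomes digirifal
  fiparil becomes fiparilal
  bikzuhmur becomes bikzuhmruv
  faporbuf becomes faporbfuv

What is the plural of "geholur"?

"geholur" has last vowel 'u'. The stems whose last vowel is 'u' (bikzuhmur → bikzuhmruv, faporbuf → faporbfuv) delete the last vowel and add -uv.
The other patterns: stems whose last vowel is 'a' add the prefix go-; stems whose last vowel is 'e' change the last vowel to 'o'; stems whose last vowel is 'i' add -al.
So geholur → geholruv.

geholruv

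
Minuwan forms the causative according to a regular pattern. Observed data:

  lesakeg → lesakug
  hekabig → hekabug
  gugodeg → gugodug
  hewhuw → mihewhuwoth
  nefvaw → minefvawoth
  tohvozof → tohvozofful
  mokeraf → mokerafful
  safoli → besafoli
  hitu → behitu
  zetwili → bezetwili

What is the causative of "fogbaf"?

nefvaw and mokeraf both have last vowel 'a' yet inflect differently (minefvawoth, mokerafful), so the last vowel is not what conditions the rule; the final letter is.
"fogbaf" ends in -f. The stems ending in -f (tohvozof → tohvozofful, mokeraf → mokerafful) double the final consonant and add -ul.
The other patterns: stems ending in -g change the last vowel to 'u'; stems ending in -w add mi- … -oth around the stem; stems ending in -i or -u add the prefix be-.
So fogbaf → fogbafful.

fogbafful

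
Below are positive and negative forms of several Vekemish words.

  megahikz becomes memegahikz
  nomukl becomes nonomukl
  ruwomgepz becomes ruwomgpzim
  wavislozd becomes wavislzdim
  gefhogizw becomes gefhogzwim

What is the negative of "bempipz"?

bemppzim

"bempipz" has second-to-last letter 'p'. The one such stem in the data (ruwomgepz → ruwomgpzim) deletes the last vowel and adds -im (as do wavislozd, gefhogizw), so the same rule applies.
So bempipz → bemppzim.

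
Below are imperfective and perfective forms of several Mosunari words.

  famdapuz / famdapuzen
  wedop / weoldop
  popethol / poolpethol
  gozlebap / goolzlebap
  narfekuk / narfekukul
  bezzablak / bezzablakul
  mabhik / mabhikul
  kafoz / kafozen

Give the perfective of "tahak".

narfekuk and famdapuz both have last vowel 'u' yet inflect differently (narfekukul, famdapuzen), so the last vowel is not what conditions the rule; the final letter is.
"tahak" ends in -k. The stems ending in -k (narfekuk → narfekukul, mabhik → mabhikul, bezzablak → bezzablakul) add -ul.
The other patterns: stems ending in -z add -en; stems ending in -l or -p insert -ol- after the first vowel.
So tahak → tahakul.

tahakul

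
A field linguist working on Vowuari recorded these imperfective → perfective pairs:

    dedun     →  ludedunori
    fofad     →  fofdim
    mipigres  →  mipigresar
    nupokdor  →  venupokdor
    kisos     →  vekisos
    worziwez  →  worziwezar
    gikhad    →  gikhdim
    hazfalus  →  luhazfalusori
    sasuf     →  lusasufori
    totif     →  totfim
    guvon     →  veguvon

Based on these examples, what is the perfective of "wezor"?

vewezor

sasuf and totif both end in -f yet inflect differently (lusasufori, totfim), so the final letter is not what conditions the rule; the last vowel is.
"wezor" has last vowel 'o'. The stems whose last vowel is 'o' (kisos → vekisos, guvon → veguvon, nupokdor → venupokdor) add the prefix ve-.
The other patterns: stems whose last vowel is 'u' add lu- … -ori around the stem; stems whose last vowel is 'a' or 'i' delete the last vowel and add -im; stems whose last vowel is 'e' add -ar.
So wezor → vewezor.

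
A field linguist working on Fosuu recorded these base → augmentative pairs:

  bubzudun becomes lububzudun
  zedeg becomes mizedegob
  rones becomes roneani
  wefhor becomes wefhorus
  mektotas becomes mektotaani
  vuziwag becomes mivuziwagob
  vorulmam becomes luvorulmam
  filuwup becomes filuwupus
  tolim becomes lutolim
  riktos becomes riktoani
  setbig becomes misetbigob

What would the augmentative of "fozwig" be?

mifozwigob

rones and zedeg both have last vowel 'e' yet inflect differently (roneani, mizedegob), so the last vowel is not what conditions the rule; the final letter is.
"fozwig" ends in -g. The stems ending in -g (zedeg → mizedegob, setbig → misetbigob, vuziwag → mivuziwagob) add mi- … -ob around the stem.
The other patterns: stems ending in -s drop the final letter and add -ani; stems ending in -m or -n add the prefix lu-; stems ending in -p or -r add -us.
So fozwig → mifozwigob.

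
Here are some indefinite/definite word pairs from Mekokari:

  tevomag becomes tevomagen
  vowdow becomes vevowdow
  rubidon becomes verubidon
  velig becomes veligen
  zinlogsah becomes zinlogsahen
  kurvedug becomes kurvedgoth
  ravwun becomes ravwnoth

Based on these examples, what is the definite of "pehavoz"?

ravwun and rubidon both end in -n yet inflect differently (ravwnoth, verubidon), so the final letter is not what conditions the rule; the last vowel is.
"pehavoz" has last vowel 'o'. The stems whose last vowel is 'o' (vowdow → vevowdow, rubidon → verubidon) add the prefix ve-.
The other patterns: stems whose last vowel is 'u' delete the last vowel and add -oth; stems whose last vowel is 'a' or 'i' add -en.
So pehavoz → vepehavoz.

vepehavoz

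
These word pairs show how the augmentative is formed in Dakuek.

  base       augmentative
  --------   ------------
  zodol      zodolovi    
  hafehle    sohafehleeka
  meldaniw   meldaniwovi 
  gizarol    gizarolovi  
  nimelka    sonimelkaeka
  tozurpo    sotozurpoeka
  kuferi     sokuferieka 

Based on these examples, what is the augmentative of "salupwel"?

salupwelovi

tozurpo and gizarol both have last vowel 'o' yet inflect differently (sotozurpoeka, gizarolovi), so the last vowel is not what conditions the rule; whether the stem ends in a vowel or a consonant is.
"salupwel" ends in a consonant. The stems ending in a consonant (gizarol → gizarolovi, meldaniw → meldaniwovi, zodol → zodolovi) add -ovi.
The other pattern: stems ending in a vowel add so- … -eka around the stem.
So salupwel → salupwelovi.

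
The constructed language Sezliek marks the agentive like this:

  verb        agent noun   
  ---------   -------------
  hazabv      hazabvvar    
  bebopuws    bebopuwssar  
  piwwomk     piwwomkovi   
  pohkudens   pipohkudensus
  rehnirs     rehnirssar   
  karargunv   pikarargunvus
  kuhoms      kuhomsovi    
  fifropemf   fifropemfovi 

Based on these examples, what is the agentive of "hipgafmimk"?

pohkudens and kuhoms both end in -s yet inflect differently (pipohkudensus, kuhomsovi), so the final letter is not what conditions the rule; the second-to-last letter is.
"hipgafmimk" has second-to-last letter 'm'. The stems whose second-to-last letter is 'm' (fifropemf → fifropemfovi, piwwomk → piwwomkovi, kuhoms → kuhomsovi) add -ovi.
So hipgafmimk → hipgafmimkovi.

hipgafmimkovi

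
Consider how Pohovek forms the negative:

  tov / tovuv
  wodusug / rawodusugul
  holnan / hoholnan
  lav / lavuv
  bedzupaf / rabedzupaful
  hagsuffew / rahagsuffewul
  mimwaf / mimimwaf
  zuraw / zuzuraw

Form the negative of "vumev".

vuvumev

mimwaf and bedzupaf both end in -f yet inflect differently (mimimwaf, rabedzupaful), so the final letter is not what conditions the rule; the number of vowels is.
"vumev" has 2 vowels. The stems with 2 vowels (mimwaf → mimimwaf, holnan → hoholnan, zuraw → zuzuraw) repeat the first consonant+vowel as a prefix.
The other patterns: stems with 1 vowel add -uv; stems with 3 vowels add ra- … -ul around the stem.
So vumev → vuvumev.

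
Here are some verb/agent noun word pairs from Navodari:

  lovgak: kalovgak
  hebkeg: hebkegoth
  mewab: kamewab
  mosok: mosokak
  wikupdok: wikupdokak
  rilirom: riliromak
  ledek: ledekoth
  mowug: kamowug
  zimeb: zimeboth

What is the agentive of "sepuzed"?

mewab and zimeb both end in -b yet inflect differently (kamewab, zimeboth), so the final letter is not what conditions the rule; the last vowel is.
"sepuzed" has last vowel 'e'. The stems whose last vowel is 'e' (zimeb → zimeboth, hebkeg → hebkegoth, ledek → ledekoth) add -oth.
So sepuzed → sepuzedoth.

sepuzedoth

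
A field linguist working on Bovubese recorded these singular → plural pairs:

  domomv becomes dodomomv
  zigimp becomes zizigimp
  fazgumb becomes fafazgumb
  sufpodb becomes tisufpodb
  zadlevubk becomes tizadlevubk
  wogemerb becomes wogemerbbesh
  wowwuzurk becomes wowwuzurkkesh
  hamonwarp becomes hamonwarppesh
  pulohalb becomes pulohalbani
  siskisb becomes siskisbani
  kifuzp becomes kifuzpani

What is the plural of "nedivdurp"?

nedivdurppesh

"nedivdurp" has second-to-last letter 'r'. The stems whose second-to-last letter is 'r' (wogemerb → wogemerbbesh, wowwuzurk → wowwuzurkkesh, hamonwarp → hamonwarppesh) double the final consonant and add -esh.
The other patterns: stems whose second-to-last letter is 'm' repeat the first consonant+vowel as a prefix; stems whose second-to-last letter is 'b' or 'd' add the prefix ti-; stems whose second-to-last letter is 'l', 's' or 'z' add -ani.
So nedivdurp → nedivdurppesh.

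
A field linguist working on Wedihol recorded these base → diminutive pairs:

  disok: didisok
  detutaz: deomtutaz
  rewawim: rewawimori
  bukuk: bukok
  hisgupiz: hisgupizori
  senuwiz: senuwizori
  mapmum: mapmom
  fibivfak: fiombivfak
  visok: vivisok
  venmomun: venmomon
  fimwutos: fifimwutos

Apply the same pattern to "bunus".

mapmum and rewawim both end in -m yet inflect differently (mapmom, rewawimori), so the final letter is not what conditions the rule; the last vowel is.
"bunus" has last vowel 'u'. The stems whose last vowel is 'u' (bukuk → bukok, venmomun → venmomon, mapmum → mapmom) change the last vowel to 'o'.
So bunus → bunos.

bunos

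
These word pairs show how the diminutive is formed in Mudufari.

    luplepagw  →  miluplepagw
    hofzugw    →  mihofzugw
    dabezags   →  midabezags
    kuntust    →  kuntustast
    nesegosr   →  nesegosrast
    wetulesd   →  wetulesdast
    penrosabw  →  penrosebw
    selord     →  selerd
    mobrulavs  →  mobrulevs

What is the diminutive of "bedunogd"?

luplepagw and penrosabw both end in -w yet inflect differently (miluplepagw, penrosebw), so the final letter is not what conditions the rule; the second-to-last letter is.
"bedunogd" has second-to-last letter 'g'. The stems whose second-to-last letter is 'g' (luplepagw → miluplepagw, hofzugw → mihofzugw, dabezags → midabezags) add the prefix mi-.
The other patterns: stems whose second-to-last letter is 's' add -ast; stems whose second-to-last letter is 'b', 'r' or 'v' change the last vowel to 'e'.
So bedunogd → mibedunogd.

mibedunogd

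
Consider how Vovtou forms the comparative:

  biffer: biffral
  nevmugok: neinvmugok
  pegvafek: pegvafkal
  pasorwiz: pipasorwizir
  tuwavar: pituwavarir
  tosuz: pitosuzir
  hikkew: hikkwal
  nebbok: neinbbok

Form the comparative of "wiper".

nevmugok and pegvafek both end in -k yet inflect differently (neinvmugok, pegvafkal), so the final letter is not what conditions the rule; the last vowel is.
"wiper" has last vowel 'e'. The stems whose last vowel is 'e' (biffer → biffral, hikkew → hikkwal, pegvafek → pegvafkal) delete the last vowel and add -al.
The other patterns: stems whose last vowel is 'o' insert -in- after the first vowel; stems whose last vowel is 'a', 'i' or 'u' add pi- … -ir around the stem.
So wiper → wipral.

wipral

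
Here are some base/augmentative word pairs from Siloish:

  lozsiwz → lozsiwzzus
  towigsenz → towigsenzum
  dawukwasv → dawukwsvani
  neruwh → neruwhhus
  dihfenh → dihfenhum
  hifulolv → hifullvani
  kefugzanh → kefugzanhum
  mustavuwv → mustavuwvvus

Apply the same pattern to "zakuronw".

"zakuronw" has second-to-last letter 'n'. The stems whose second-to-last letter is 'n' (dihfenh → dihfenhum, towigsenz → towigsenzum, kefugzanh → kefugzanhum) add -um.
So zakuronw → zakuronwum.

zakuronwum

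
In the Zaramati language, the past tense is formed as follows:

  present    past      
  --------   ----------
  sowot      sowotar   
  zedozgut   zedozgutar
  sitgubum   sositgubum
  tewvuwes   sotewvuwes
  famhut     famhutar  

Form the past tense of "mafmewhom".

famhut and sitgubum both have last vowel 'u' yet inflect differently (famhutar, sositgubum), so the last vowel is not what conditions the rule; the final letter is.
"mafmewhom" ends in -m. The one such stem in the data (sitgubum → sositgubum) adds the prefix so-, so the same rule applies.
The other pattern: stems ending in -t add -ar.
So mafmewhom → somafmewhom.

somafmewhom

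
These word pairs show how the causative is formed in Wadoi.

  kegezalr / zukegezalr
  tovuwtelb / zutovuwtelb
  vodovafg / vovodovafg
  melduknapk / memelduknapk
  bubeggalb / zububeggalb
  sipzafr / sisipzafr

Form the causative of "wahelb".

zuwahelb

kegezalr and sipzafr both end in -r yet inflect differently (zukegezalr, sisipzafr), so the final letter is not what conditions the rule; the second-to-last letter is.
"wahelb" has second-to-last letter 'l'. The stems whose second-to-last letter is 'l' (bubeggalb → zububeggalb, tovuwtelb → zutovuwtelb, kegezalr → zukegezalr) add the prefix zu-.
The other pattern: stems whose second-to-last letter is 'f' or 'p' repeat the first consonant+vowel as a prefix.
So wahelb → zuwahelb.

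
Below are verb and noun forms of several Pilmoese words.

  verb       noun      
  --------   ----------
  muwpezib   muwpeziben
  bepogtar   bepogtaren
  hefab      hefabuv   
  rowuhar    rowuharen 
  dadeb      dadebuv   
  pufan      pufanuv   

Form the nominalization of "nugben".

dadeb and muwpezib both end in -b yet inflect differently (dadebuv, muwpeziben), so the final letter is not what conditions the rule; the number of vowels is.
"nugben" has 2 vowels. The stems with 2 vowels (pufan → pufanuv, dadeb → dadebuv, hefab → hefabuv) add -uv.
So nugben → nugbenuv.

nugbenuv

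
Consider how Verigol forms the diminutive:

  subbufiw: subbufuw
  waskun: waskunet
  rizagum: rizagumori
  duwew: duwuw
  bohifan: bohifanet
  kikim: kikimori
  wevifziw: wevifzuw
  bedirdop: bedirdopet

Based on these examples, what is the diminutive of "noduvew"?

wevifziw and kikim both have last vowel 'i' yet inflect differently (wevifzuw, kikimori), so the last vowel is not what conditions the rule; the final letter is.
"noduvew" ends in -w. The stems ending in -w (wevifziw → wevifzuw, duwew → duwuw, subbufiw → subbufuw) change the last vowel to 'u'.
So noduvew → noduvuw.

noduvuw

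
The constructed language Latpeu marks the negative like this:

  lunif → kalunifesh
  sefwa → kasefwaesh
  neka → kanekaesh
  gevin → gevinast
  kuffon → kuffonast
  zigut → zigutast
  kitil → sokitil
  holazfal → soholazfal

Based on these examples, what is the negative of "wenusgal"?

sowenusgal

lunif and gevin both have last vowel 'i' yet inflect differently (kalunifesh, gevinast), so the last vowel is not what conditions the rule; the final letter is.
"wenusgal" ends in -l. The stems ending in -l (kitil → sokitil, holazfal → soholazfal) add the prefix so-.
So wenusgal → sowenusgal.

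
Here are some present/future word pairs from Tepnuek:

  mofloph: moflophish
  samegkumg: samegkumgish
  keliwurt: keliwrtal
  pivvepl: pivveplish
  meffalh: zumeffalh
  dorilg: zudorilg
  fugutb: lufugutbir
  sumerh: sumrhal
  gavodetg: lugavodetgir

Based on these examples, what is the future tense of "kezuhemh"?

kezuhemhish

mofloph and sumerh both end in -h yet inflect differently (moflophish, sumrhal), so the final letter is not what conditions the rule; the second-to-last letter is.
"kezuhemh" has second-to-last letter 'm'. The one such stem in the data (samegkumg → samegkumgish) adds -ish, so the same rule applies.
The other patterns: stems whose second-to-last letter is 'r' delete the last vowel and add -al; stems whose second-to-last letter is 't' add lu- … -ir around the stem; stems whose second-to-last letter is 'l' add the prefix zu-.
So kezuhemh → kezuhemhish.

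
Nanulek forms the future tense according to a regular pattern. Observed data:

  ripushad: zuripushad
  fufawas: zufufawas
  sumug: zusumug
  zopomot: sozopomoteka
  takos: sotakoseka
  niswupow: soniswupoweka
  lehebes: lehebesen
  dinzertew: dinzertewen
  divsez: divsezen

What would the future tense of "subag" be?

fufawas and takos both end in -s yet inflect differently (zufufawas, sotakoseka), so the final letter is not what conditions the rule; the last vowel is.
"subag" has last vowel 'a'. The stems whose last vowel is 'a' (ripushad → zuripushad, fufawas → zufufawas) add the prefix zu-.
The other patterns: stems whose last vowel is 'o' add so- … -eka around the stem; stems whose last vowel is 'e' add -en.
So subag → zusubag.

zusubag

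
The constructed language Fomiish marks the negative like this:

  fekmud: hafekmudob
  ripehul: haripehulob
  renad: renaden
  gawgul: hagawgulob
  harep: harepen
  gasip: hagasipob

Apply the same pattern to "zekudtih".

renad and fekmud both end in -d yet inflect differently (renaden, hafekmudob), so the final letter is not what conditions the rule; the last vowel is.
"zekudtih" has last vowel 'i'. The one such stem in the data (gasip → hagasipob) adds ha- … -ob around the stem, so the same rule applies.
So zekudtih → hazekudtihob.

hazekudtihob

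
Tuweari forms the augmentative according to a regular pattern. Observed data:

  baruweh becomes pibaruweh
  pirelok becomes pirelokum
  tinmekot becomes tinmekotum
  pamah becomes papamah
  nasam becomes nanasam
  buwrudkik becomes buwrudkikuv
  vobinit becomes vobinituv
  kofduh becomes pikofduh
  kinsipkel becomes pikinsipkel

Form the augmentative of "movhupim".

pirelok and buwrudkik both end in -k yet inflect differently (pirelokum, buwrudkikuv), so the final letter is not what conditions the rule; the last vowel is.
"movhupim" has last vowel 'i'. The stems whose last vowel is 'i' (buwrudkik → buwrudkikuv, vobinit → vobinituv) add -uv.
So movhupim → movhupimuv.

movhupimuv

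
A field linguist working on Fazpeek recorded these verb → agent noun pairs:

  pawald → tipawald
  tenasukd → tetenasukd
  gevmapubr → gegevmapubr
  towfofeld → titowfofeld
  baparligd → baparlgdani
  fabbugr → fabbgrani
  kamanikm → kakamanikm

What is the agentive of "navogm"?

navgmani

"navogm" has second-to-last letter 'g'. The stems whose second-to-last letter is 'g' (baparligd → baparlgdani, fabbugr → fabbgrani) delete the last vowel and add -ani.
The other patterns: stems whose second-to-last letter is 'l' add the prefix ti-; stems whose second-to-last letter is 'b' or 'k' repeat the first consonant+vowel as a prefix.
So navogm → navgmani.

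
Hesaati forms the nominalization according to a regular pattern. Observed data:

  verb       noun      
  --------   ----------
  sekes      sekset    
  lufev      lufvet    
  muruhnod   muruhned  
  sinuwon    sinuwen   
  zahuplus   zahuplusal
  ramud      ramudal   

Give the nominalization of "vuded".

sekes and zahuplus both end in -s yet inflect differently (sekset, zahuplusal), so the final letter is not what conditions the rule; the last vowel is.
"vuded" has last vowel 'e'. The stems whose last vowel is 'e' (sekes → sekset, lufev → lufvet) delete the last vowel and add -et.
So vuded → vuddet.

vuddet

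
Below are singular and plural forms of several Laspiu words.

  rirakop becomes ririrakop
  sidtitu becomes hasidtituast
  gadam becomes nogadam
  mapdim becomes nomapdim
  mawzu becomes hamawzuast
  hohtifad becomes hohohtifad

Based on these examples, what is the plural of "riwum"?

gadam and hohtifad both have last vowel 'a' yet inflect differently (nogadam, hohohtifad), so the last vowel is not what conditions the rule; the final letter is.
"riwum" ends in -m. The stems ending in -m (gadam → nogadam, mapdim → nomapdim) add the prefix no-.
The other patterns: stems ending in -u add ha- … -ast around the stem; stems ending in -d or -p repeat the first consonant+vowel as a prefix.
So riwum → noriwum.

noriwum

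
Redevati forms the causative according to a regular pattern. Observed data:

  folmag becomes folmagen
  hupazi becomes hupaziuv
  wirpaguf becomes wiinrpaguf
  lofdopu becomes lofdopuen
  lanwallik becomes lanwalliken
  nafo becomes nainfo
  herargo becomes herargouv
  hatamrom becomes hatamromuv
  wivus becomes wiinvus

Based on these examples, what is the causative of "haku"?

"haku" begins with h-. The stems beginning with h- (hatamrom → hatamromuv, herargo → herargouv, hupazi → hupaziuv) add -uv.
The other patterns: stems beginning with f- or l- add -en; stems beginning with n- or w- insert -in- after the first vowel.
So haku → hakuuv.

hakuuv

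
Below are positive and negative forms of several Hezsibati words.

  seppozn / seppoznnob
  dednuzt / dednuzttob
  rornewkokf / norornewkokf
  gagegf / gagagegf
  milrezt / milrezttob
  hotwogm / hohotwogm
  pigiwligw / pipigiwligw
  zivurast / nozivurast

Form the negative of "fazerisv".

nofazerisv

"fazerisv" has second-to-last letter 's'. The one such stem in the data (zivurast → nozivurast) adds the prefix no-, so the same rule applies.
The other patterns: stems whose second-to-last letter is 'g' repeat the first consonant+vowel as a prefix; stems whose second-to-last letter is 'z' double the final consonant and add -ob.
So fazerisv → nofazerisv.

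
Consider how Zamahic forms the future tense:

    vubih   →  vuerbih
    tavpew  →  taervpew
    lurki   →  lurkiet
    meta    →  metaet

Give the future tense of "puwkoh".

vubih and lurki both have last vowel 'i' yet inflect differently (vuerbih, lurkiet), so the last vowel is not what conditions the rule; whether the stem ends in a vowel or a consonant is.
"puwkoh" ends in a consonant. The stems ending in a consonant (vubih → vuerbih, tavpew → taervpew) insert -er- after the first vowel.
The other pattern: stems ending in a vowel add -et.
So puwkoh → puerwkoh.

puerwkoh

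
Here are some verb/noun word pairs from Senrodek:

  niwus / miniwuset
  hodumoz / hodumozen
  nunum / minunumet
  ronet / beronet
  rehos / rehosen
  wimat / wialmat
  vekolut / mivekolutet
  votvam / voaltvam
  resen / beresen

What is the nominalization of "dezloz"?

vekolut and wimat both end in -t yet inflect differently (mivekolutet, wialmat), so the final letter is not what conditions the rule; the last vowel is.
"dezloz" has last vowel 'o'. The stems whose last vowel is 'o' (hodumoz → hodumozen, rehos → rehosen) add -en.
So dezloz → dezlozen.

dezlozen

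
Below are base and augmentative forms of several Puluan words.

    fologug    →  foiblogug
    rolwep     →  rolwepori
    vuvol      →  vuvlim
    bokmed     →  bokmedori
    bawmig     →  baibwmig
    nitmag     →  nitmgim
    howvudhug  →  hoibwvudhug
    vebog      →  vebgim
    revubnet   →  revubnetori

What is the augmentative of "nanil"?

naibnil

vebog and bawmig both end in -g yet inflect differently (vebgim, baibwmig), so the final letter is not what conditions the rule; the last vowel is.
"nanil" has last vowel 'i'. The one such stem in the data (bawmig → baibwmig) inserts -ib- after the first vowel (as do fologug, howvudhug), so the same rule applies.
So nanil → naibnil.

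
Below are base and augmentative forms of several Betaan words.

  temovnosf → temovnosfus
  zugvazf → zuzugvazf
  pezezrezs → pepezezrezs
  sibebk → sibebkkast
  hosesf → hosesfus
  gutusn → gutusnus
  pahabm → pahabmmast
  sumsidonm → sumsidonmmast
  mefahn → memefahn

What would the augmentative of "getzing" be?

getzinggast

"getzing" has second-to-last letter 'n'. The one such stem in the data (sumsidonm → sumsidonmmast) doubles the final consonant and adds -ast (as do sibebk, pahabm), so the same rule applies.
The other patterns: stems whose second-to-last letter is 's' add -us; stems whose second-to-last letter is 'h' or 'z' repeat the first consonant+vowel as a prefix.
So getzing → getzinggast.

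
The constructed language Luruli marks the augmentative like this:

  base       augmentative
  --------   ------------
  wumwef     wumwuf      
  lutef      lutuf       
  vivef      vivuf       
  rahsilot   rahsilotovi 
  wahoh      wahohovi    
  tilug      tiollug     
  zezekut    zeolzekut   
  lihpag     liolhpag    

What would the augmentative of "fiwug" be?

rahsilot and zezekut both end in -t yet inflect differently (rahsilotovi, zeolzekut), so the final letter is not what conditions the rule; the last vowel is.
"fiwug" has last vowel 'u'. The stems whose last vowel is 'u' (tilug → tiollug, zezekut → zeolzekut) insert -ol- after the first vowel.
So fiwug → fiolwug.

fiolwug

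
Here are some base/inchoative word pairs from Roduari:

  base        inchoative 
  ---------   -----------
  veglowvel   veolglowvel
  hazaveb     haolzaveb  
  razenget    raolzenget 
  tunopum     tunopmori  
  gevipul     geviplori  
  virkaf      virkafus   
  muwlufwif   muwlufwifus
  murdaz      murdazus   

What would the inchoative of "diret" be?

veglowvel and gevipul both end in -l yet inflect differently (veolglowvel, geviplori), so the final letter is not what conditions the rule; the last vowel is.
"diret" has last vowel 'e'. The stems whose last vowel is 'e' (veglowvel → veolglowvel, hazaveb → haolzaveb, razenget → raolzenget) insert -ol- after the first vowel.
So diret → diolret.

diolret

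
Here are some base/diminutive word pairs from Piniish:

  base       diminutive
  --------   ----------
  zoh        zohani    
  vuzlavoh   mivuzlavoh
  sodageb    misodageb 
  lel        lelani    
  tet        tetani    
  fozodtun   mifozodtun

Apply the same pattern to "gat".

vuzlavoh and zoh both end in -h yet inflect differently (mivuzlavoh, zohani), so the final letter is not what conditions the rule; the number of vowels is.
"gat" has 1 vowel. The stems with 1 vowel (lel → lelani, tet → tetani, zoh → zohani) add -ani.
The other pattern: stems with 3 vowels add the prefix mi-.
So gat → gatani.

gatani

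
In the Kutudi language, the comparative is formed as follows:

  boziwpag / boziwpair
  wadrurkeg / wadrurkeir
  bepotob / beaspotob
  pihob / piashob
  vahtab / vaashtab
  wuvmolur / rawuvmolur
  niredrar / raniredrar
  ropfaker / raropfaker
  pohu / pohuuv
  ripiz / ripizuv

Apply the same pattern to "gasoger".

boziwpag and vahtab both have last vowel 'a' yet inflect differently (boziwpair, vaashtab), so the last vowel is not what conditions the rule; the final letter is.
"gasoger" ends in -r. The stems ending in -r (wuvmolur → rawuvmolur, niredrar → raniredrar, ropfaker → raropfaker) add the prefix ra-.
So gasoger → ragasoger.

ragasoger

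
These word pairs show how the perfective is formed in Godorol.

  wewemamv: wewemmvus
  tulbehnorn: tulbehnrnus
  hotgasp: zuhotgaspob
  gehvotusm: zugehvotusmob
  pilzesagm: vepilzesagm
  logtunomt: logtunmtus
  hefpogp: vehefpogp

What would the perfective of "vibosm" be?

gehvotusm and pilzesagm both end in -m yet inflect differently (zugehvotusmob, vepilzesagm), so the final letter is not what conditions the rule; the second-to-last letter is.
"vibosm" has second-to-last letter 's'. The stems whose second-to-last letter is 's' (gehvotusm → zugehvotusmob, hotgasp → zuhotgaspob) add zu- … -ob around the stem.
So vibosm → zuvibosmob.

zuvibosmob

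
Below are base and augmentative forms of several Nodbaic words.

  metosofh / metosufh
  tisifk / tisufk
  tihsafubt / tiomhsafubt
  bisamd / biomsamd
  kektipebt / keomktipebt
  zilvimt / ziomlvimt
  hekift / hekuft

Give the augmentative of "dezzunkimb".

hekift and kektipebt both end in -t yet inflect differently (hekuft, keomktipebt), so the final letter is not what conditions the rule; the second-to-last letter is.
"dezzunkimb" has second-to-last letter 'm'. The stems whose second-to-last letter is 'm' (bisamd → biomsamd, zilvimt → ziomlvimt) insert -om- after the first vowel.
So dezzunkimb → deomzzunkimb.

deomzzunkimb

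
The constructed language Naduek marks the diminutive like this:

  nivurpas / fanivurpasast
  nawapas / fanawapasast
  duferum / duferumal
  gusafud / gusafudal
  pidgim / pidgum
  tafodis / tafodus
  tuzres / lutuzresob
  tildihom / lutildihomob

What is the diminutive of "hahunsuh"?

duferum and pidgim both end in -m yet inflect differently (duferumal, pidgum), so the final letter is not what conditions the rule; the last vowel is.
"hahunsuh" has last vowel 'u'. The stems whose last vowel is 'u' (duferum → duferumal, gusafud → gusafudal) add -al.
So hahunsuh → hahunsuhal.

hahunsuhal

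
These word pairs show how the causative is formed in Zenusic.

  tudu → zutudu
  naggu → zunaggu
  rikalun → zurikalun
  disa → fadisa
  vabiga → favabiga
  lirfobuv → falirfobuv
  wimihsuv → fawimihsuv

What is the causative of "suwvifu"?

zusuwvifu

"suwvifu" ends in -u. The stems ending in -u (tudu → zutudu, naggu → zunaggu) add the prefix zu-.
The other pattern: stems ending in -a or -v add the prefix fa-.
So suwvifu → zusuwvifu.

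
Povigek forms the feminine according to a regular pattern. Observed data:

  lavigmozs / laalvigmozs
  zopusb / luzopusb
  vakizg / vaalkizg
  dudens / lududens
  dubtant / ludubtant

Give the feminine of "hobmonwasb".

luhobmonwasb

lavigmozs and dudens both end in -s yet inflect differently (laalvigmozs, lududens), so the final letter is not what conditions the rule; the second-to-last letter is.
"hobmonwasb" has second-to-last letter 's'. The one such stem in the data (zopusb → luzopusb) adds the prefix lu-, so the same rule applies.
The other pattern: stems whose second-to-last letter is 'z' insert -al- after the first vowel.
So hobmonwasb → luhobmonwasb.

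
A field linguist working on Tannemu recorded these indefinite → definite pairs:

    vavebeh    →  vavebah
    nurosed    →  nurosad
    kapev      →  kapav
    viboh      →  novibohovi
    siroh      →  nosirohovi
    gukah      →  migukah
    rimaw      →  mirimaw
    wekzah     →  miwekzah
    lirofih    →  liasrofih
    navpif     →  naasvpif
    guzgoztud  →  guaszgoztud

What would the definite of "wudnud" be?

wuasdnud

"wudnud" has last vowel 'u'. The one such stem in the data (guzgoztud → guaszgoztud) inserts -as- after the first vowel (as do lirofih, navpif), so the same rule applies.
So wudnud → wuasdnud.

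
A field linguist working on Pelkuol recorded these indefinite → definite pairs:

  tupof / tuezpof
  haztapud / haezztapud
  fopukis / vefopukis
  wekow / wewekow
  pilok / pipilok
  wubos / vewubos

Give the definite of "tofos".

"tofos" ends in -s. The stems ending in -s (fopukis → vefopukis, wubos → vewubos) add the prefix ve-.
The other patterns: stems ending in -k or -w repeat the first consonant+vowel as a prefix; stems ending in -d or -f insert -ez- after the first vowel.
So tofos → vetofos.

vetofos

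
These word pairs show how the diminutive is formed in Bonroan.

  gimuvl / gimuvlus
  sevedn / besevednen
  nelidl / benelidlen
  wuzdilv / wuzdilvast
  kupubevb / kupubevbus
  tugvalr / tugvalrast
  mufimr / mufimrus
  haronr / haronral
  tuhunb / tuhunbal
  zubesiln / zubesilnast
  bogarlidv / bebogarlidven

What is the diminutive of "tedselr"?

tedselrast

haronr and tugvalr both end in -r yet inflect differently (haronral, tugvalrast), so the final letter is not what conditions the rule; the second-to-last letter is.
"tedselr" has second-to-last letter 'l'. The stems whose second-to-last letter is 'l' (wuzdilv → wuzdilvast, tugvalr → tugvalrast, zubesiln → zubesilnast) add -ast.
So tedselr → tedselrast.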